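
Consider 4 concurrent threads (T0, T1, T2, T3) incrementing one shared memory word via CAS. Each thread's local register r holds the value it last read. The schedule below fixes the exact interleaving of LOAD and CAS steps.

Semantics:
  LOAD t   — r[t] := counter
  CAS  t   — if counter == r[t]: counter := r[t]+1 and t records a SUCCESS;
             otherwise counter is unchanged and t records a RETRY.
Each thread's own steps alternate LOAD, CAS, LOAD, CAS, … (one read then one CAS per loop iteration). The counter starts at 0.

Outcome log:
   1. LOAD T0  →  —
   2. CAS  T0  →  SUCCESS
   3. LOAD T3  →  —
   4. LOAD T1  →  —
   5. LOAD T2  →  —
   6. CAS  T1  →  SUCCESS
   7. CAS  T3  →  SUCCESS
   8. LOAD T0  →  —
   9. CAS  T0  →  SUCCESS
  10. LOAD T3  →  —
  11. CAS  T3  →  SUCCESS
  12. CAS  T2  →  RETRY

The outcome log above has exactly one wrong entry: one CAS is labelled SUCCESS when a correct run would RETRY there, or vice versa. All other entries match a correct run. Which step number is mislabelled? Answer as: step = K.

Re-executing:
1. LOAD T0 → mem=0 r[T0]=0 [LOAD]
2. CAS T0 → mem=1 r[T0]=0 [OK]
3. LOAD T3 → mem=1 r[T3]=1 [LOAD]
4. LOAD T1 → mem=1 r[T1]=1 [LOAD]
5. LOAD T2 → mem=1 r[T2]=1 [LOAD]
6. CAS T1 → mem=2 r[T1]=1 [OK]
7. CAS T3 → mem=2 r[T3]=1 [RETRY]
8. LOAD T0 → mem=2 r[T0]=2 [LOAD]
9. CAS T0 → mem=3 r[T0]=2 [OK]
10. LOAD T3 → mem=3 r[T3]=3 [LOAD]
11. CAS T3 → mem=4 r[T3]=3 [OK]
12. CAS T2 → mem=4 r[T2]=1 [RETRY]
Mismatch at 7.

step = 7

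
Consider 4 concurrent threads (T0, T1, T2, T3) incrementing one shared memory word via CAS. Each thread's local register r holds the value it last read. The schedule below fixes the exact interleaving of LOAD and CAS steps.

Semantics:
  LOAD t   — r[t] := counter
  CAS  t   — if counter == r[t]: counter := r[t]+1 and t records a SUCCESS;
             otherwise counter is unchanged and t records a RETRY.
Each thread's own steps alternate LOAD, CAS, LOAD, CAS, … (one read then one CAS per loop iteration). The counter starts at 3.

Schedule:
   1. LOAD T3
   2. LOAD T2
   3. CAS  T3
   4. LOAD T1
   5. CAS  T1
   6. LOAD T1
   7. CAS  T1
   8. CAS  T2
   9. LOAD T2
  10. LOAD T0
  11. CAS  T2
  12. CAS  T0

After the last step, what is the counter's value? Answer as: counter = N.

#1 T3 reads 3
#2 T2 reads 3
#3 T3 CAS(3→4) writes; counter now 4
#4 T1 reads 4
#5 T1 CAS(4→5) writes; counter now 5
#6 T1 reads 5
#7 T1 CAS(5→6) writes; counter now 6
#8 T2 CAS(3→4) fails; counter now 6
#9 T2 reads 6
#10 T0 reads 6
#11 T2 CAS(6→7) writes; counter now 7
#12 T0 CAS(6→7) fails; counter now 7

counter = 7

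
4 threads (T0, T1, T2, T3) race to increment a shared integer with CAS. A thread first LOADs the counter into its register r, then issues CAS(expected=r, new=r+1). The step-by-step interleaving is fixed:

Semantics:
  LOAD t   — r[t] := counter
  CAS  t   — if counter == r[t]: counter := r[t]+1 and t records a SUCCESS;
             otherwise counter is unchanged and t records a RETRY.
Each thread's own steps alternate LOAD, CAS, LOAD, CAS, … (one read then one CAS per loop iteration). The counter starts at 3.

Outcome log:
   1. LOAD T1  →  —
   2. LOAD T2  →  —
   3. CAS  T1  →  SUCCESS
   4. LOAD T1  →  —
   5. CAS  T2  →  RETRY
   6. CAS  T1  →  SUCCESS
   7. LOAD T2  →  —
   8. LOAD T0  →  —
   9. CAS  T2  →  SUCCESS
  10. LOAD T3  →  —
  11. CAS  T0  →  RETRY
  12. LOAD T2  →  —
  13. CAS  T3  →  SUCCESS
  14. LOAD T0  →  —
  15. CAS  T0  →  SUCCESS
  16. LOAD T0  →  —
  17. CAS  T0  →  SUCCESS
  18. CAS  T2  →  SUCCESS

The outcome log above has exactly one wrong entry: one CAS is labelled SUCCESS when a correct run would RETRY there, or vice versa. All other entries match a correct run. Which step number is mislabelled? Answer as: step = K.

Re-executing:
T1 LOAD — after: cnt=3, r=3 — load
T2 LOAD — after: cnt=3, r=3 — load
T1 CAS — after: cnt=4, r=3 — ok
T1 LOAD — after: cnt=4, r=4 — load
T2 CAS — after: cnt=4, r=3 — retry
T1 CAS — after: cnt=5, r=4 — ok
T2 LOAD — after: cnt=5, r=5 — load
T0 LOAD — after: cnt=5, r=5 — load
T2 CAS — after: cnt=6, r=5 — ok
T3 LOAD — after: cnt=6, r=6 — load
T0 CAS — after: cnt=6, r=5 — retry
T2 LOAD — after: cnt=6, r=6 — load
T3 CAS — after: cnt=7, r=6 — ok
T0 LOAD — after: cnt=7, r=7 — load
T0 CAS — after: cnt=8, r=7 — ok
T0 LOAD — after: cnt=8, r=8 — load
T0 CAS — after: cnt=9, r=8 — ok
T2 CAS — after: cnt=9, r=6 — retry
Mismatch at 18.

step = 18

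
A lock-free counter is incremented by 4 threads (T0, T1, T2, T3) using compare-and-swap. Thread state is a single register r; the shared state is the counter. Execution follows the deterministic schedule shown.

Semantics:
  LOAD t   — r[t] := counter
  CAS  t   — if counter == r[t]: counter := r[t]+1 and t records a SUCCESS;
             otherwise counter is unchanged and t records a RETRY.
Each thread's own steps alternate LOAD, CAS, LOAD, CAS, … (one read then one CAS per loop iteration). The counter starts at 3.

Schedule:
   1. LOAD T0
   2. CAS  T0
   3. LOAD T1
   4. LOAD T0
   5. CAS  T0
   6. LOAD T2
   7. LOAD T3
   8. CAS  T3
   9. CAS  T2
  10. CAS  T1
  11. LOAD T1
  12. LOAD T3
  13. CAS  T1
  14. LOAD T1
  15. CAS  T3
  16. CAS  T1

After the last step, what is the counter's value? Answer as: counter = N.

counter = 8

step 1: T0 LOAD ⇒ load; ctr=3 reg=3
step 2: T0 CAS ⇒ ok; ctr=4 reg=3
step 3: T1 LOAD ⇒ load; ctr=4 reg=4
step 4: T0 LOAD ⇒ load; ctr=4 reg=4
step 5: T0 CAS ⇒ ok; ctr=5 reg=4
step 6: T2 LOAD ⇒ load; ctr=5 reg=5
step 7: T3 LOAD ⇒ load; ctr=5 reg=5
step 8: T3 CAS ⇒ ok; ctr=6 reg=5
step 9: T2 CAS ⇒ retry; ctr=6 reg=5
step 10: T1 CAS ⇒ retry; ctr=6 reg=4
step 11: T1 LOAD ⇒ load; ctr=6 reg=6
step 12: T3 LOAD ⇒ load; ctr=6 reg=6
step 13: T1 CAS ⇒ ok; ctr=7 reg=6
step 14: T1 LOAD ⇒ load; ctr=7 reg=7
step 15: T3 CAS ⇒ retry; ctr=7 reg=6
step 16: T1 CAS ⇒ ok; ctr=8 reg=7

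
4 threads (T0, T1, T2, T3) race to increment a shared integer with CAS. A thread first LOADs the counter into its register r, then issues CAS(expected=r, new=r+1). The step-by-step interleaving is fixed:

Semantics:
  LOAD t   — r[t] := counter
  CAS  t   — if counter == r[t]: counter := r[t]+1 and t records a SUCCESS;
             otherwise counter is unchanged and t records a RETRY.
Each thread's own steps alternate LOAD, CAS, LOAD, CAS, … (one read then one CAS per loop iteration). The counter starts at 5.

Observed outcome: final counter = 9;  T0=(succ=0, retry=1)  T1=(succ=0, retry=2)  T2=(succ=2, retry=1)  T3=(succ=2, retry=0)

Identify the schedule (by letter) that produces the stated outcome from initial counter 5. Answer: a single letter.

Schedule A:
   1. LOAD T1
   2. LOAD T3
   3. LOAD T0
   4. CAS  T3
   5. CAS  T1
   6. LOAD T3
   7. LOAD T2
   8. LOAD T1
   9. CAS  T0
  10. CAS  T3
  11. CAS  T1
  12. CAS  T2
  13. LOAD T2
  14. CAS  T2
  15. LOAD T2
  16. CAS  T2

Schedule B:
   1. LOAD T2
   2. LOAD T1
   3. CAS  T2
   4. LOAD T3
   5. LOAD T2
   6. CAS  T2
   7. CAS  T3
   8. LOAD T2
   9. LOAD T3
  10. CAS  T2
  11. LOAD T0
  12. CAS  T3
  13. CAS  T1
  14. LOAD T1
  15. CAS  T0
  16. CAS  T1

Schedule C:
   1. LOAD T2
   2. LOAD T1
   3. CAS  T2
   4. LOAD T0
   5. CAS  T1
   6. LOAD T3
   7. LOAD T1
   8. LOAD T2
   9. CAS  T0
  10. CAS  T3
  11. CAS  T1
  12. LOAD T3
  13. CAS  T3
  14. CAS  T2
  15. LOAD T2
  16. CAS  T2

A

Tracing schedule A:
#1 T1 reads 5
#2 T3 reads 5
#3 T0 reads 5
#4 T3 CAS(5→6) writes; counter now 6
#5 T1 CAS(5→6) fails; counter now 6
#6 T3 reads 6
#7 T2 reads 6
#8 T1 reads 6
#9 T0 CAS(5→6) fails; counter now 6
#10 T3 CAS(6→7) writes; counter now 7
#11 T1 CAS(6→7) fails; counter now 7
#12 T2 CAS(6→7) fails; counter now 7
#13 T2 reads 7
#14 T2 CAS(7→8) writes; counter now 8
#15 T2 reads 8
#16 T2 CAS(8→9) writes; counter now 9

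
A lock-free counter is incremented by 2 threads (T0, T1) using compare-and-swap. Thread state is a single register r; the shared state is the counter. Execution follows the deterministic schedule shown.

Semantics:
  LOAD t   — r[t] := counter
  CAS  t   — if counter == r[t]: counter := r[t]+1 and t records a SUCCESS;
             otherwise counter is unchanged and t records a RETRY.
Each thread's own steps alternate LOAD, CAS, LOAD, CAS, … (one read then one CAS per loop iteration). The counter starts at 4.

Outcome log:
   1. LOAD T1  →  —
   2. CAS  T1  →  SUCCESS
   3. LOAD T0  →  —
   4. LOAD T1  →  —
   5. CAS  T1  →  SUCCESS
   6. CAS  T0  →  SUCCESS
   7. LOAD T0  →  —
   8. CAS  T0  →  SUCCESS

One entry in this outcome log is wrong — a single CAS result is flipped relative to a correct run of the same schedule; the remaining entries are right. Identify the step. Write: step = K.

step = 6

Reference trace:
[1] T1.load  rd  (counter 4, T1.r 4)
[2] T1.cas  hit  (counter 5, T1.r 4)
[3] T0.load  rd  (counter 5, T0.r 5)
[4] T1.load  rd  (counter 5, T1.r 5)
[5] T1.cas  hit  (counter 6, T1.r 5)
[6] T0.cas  miss  (counter 6, T0.r 5)
[7] T0.load  rd  (counter 6, T0.r 6)
[8] T0.cas  hit  (counter 7, T0.r 6)
Flip is step 6.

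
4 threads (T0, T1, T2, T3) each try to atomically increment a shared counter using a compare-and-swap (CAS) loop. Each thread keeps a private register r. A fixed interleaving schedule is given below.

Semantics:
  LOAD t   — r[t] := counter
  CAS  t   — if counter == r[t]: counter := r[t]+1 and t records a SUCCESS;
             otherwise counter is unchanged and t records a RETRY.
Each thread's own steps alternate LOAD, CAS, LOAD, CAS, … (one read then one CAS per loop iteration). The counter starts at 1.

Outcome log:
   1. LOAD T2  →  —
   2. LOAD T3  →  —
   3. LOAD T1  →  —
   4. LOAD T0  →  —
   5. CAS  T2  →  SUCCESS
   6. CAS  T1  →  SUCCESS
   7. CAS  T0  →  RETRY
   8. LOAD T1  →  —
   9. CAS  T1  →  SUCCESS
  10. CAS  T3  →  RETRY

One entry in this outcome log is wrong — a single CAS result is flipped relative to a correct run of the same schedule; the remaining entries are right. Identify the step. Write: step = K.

Re-executing:
   1) LOAD T2:  M=1  r_T2=1
   2) LOAD T3:  M=1  r_T3=1
   3) LOAD T1:  M=1  r_T1=1
   4) LOAD T0:  M=1  r_T0=1
   5) CAS  T2:  M=2  r_T2=1 ✓
   6) CAS  T1:  M=2  r_T1=1 ✗
   7) CAS  T0:  M=2  r_T0=1 ✗
   8) LOAD T1:  M=2  r_T1=2
   9) CAS  T1:  M=3  r_T1=2 ✓
  10) CAS  T3:  M=3  r_T3=1 ✗
Log disagrees first at step 6.

step = 6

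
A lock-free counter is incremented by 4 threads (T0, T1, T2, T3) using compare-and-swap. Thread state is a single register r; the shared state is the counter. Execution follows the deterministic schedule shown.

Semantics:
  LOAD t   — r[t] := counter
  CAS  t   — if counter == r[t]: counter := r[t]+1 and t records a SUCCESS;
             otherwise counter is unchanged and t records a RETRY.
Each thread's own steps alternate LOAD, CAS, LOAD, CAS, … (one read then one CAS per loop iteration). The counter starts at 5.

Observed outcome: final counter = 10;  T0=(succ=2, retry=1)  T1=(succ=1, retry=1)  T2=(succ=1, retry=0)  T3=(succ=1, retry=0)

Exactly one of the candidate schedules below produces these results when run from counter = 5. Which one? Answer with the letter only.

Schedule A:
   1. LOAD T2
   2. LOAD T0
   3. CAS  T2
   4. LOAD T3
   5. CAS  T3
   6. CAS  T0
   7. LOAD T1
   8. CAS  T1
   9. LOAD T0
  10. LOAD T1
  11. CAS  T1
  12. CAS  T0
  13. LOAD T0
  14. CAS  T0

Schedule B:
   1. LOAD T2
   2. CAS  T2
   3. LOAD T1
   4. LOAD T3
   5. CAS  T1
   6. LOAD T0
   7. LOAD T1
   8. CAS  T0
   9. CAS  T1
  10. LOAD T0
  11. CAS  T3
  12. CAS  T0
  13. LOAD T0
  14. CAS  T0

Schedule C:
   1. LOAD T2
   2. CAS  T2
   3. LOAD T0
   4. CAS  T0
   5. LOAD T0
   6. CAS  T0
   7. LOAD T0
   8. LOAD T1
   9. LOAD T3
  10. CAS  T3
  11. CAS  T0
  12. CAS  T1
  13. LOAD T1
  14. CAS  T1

C

Run C:
   1) LOAD T2:  M=5  r_T2=5
   2) CAS  T2:  M=6  r_T2=5 ✓
   3) LOAD T0:  M=6  r_T0=6
   4) CAS  T0:  M=7  r_T0=6 ✓
   5) LOAD T0:  M=7  r_T0=7
   6) CAS  T0:  M=8  r_T0=7 ✓
   7) LOAD T0:  M=8  r_T0=8
   8) LOAD T1:  M=8  r_T1=8
   9) LOAD T3:  M=8  r_T3=8
  10) CAS  T3:  M=9  r_T3=8 ✓
  11) CAS  T0:  M=9  r_T0=8 ✗
  12) CAS  T1:  M=9  r_T1=8 ✗
  13) LOAD T1:  M=9  r_T1=9
  14) CAS  T1:  M=10  r_T1=9 ✓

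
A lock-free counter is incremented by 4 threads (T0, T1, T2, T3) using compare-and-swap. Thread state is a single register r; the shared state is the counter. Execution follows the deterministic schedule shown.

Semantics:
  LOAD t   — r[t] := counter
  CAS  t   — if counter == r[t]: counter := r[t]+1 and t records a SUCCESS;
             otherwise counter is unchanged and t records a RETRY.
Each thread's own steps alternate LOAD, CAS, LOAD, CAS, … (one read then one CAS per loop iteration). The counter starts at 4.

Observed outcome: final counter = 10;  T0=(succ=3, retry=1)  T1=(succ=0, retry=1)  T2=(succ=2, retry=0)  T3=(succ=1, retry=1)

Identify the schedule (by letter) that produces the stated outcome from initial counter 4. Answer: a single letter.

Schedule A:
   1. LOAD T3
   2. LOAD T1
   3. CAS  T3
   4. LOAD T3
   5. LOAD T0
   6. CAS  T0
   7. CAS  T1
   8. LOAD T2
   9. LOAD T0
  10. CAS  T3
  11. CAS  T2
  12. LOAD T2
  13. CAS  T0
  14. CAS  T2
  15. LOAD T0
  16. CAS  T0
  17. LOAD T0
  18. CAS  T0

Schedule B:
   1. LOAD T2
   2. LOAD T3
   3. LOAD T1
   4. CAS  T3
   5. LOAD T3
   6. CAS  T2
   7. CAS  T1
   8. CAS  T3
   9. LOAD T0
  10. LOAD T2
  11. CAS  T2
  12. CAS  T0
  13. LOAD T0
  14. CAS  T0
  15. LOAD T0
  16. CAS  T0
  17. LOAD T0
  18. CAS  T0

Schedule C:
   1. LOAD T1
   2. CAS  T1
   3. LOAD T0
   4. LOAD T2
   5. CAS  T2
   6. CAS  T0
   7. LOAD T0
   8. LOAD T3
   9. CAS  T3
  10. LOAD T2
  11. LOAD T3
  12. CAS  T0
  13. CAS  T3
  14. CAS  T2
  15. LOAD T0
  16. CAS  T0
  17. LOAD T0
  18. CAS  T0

A

Tracing schedule A:
step 1: T3 LOAD ⇒ load; ctr=4 reg=4
step 2: T1 LOAD ⇒ load; ctr=4 reg=4
step 3: T3 CAS ⇒ ok; ctr=5 reg=4
step 4: T3 LOAD ⇒ load; ctr=5 reg=5
step 5: T0 LOAD ⇒ load; ctr=5 reg=5
step 6: T0 CAS ⇒ ok; ctr=6 reg=5
step 7: T1 CAS ⇒ retry; ctr=6 reg=4
step 8: T2 LOAD ⇒ load; ctr=6 reg=6
step 9: T0 LOAD ⇒ load; ctr=6 reg=6
step 10: T3 CAS ⇒ retry; ctr=6 reg=5
step 11: T2 CAS ⇒ ok; ctr=7 reg=6
step 12: T2 LOAD ⇒ load; ctr=7 reg=7
step 13: T0 CAS ⇒ retry; ctr=7 reg=6
step 14: T2 CAS ⇒ ok; ctr=8 reg=7
step 15: T0 LOAD ⇒ load; ctr=8 reg=8
step 16: T0 CAS ⇒ ok; ctr=9 reg=8
step 17: T0 LOAD ⇒ load; ctr=9 reg=9
step 18: T0 CAS ⇒ ok; ctr=10 reg=9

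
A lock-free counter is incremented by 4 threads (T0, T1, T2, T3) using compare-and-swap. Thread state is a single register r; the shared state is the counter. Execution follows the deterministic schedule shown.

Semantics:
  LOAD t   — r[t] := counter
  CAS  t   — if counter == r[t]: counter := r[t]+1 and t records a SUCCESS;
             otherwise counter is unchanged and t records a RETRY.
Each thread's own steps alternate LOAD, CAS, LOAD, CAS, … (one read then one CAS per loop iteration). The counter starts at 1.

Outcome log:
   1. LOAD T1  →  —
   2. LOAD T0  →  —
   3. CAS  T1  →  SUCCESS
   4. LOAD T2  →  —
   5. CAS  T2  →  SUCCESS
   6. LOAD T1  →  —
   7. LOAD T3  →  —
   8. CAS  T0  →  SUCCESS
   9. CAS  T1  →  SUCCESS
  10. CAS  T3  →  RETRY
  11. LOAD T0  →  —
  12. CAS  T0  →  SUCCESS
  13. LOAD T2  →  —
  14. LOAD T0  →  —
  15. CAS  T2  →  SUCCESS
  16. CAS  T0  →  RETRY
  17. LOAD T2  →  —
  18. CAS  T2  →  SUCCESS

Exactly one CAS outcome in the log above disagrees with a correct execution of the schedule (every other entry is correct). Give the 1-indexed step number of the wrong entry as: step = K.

Correct run:
   1) LOAD T1:  M=1  r_T1=1
   2) LOAD T0:  M=1  r_T0=1
   3) CAS  T1:  M=2  r_T1=1 ✓
   4) LOAD T2:  M=2  r_T2=2
   5) CAS  T2:  M=3  r_T2=2 ✓
   6) LOAD T1:  M=3  r_T1=3
   7) LOAD T3:  M=3  r_T3=3
   8) CAS  T0:  M=3  r_T0=1 ✗
   9) CAS  T1:  M=4  r_T1=3 ✓
  10) CAS  T3:  M=4  r_T3=3 ✗
  11) LOAD T0:  M=4  r_T0=4
  12) CAS  T0:  M=5  r_T0=4 ✓
  13) LOAD T2:  M=5  r_T2=5
  14) LOAD T0:  M=5  r_T0=5
  15) CAS  T2:  M=6  r_T2=5 ✓
  16) CAS  T0:  M=6  r_T0=5 ✗
  17) LOAD T2:  M=6  r_T2=6
  18) CAS  T2:  M=7  r_T2=6 ✓
Mismatch at 8.

step = 8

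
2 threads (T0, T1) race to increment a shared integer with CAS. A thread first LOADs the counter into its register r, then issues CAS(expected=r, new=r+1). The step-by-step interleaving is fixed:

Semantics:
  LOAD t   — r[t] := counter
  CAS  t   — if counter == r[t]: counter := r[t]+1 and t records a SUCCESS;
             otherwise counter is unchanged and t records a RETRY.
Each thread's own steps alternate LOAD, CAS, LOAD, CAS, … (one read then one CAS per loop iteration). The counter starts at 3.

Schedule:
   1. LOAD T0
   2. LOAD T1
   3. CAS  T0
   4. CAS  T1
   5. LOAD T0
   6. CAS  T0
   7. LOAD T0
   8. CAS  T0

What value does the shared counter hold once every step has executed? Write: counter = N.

[1] T0.load  rd  (counter 3, T0.r 3)
[2] T1.load  rd  (counter 3, T1.r 3)
[3] T0.cas  hit  (counter 4, T0.r 3)
[4] T1.cas  miss  (counter 4, T1.r 3)
[5] T0.load  rd  (counter 4, T0.r 4)
[6] T0.cas  hit  (counter 5, T0.r 4)
[7] T0.load  rd  (counter 5, T0.r 5)
[8] T0.cas  hit  (counter 6, T0.r 5)

counter = 6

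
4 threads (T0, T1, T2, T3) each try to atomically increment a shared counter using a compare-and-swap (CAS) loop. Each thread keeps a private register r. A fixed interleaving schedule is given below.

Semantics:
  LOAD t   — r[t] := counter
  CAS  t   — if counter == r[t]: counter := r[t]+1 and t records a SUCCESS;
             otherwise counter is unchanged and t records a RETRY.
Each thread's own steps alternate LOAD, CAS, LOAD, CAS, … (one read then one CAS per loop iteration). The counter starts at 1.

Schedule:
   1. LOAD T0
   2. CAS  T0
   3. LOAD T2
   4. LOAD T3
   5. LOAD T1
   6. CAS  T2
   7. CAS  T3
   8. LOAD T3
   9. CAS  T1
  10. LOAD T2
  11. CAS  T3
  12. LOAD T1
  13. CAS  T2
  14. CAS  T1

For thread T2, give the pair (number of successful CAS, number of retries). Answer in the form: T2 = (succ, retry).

T2 = (1, 1)

1. LOAD T0 → mem=1 r[T0]=1 [LOAD]
2. CAS T0 → mem=2 r[T0]=1 [OK]
3. LOAD T2 → mem=2 r[T2]=2 [LOAD]
4. LOAD T3 → mem=2 r[T3]=2 [LOAD]
5. LOAD T1 → mem=2 r[T1]=2 [LOAD]
6. CAS T2 → mem=3 r[T2]=2 [OK]
7. CAS T3 → mem=3 r[T3]=2 [RETRY]
8. LOAD T3 → mem=3 r[T3]=3 [LOAD]
9. CAS T1 → mem=3 r[T1]=2 [RETRY]
10. LOAD T2 → mem=3 r[T2]=3 [LOAD]
11. CAS T3 → mem=4 r[T3]=3 [OK]
12. LOAD T1 → mem=4 r[T1]=4 [LOAD]
13. CAS T2 → mem=4 r[T2]=3 [RETRY]
14. CAS T1 → mem=5 r[T1]=4 [OK]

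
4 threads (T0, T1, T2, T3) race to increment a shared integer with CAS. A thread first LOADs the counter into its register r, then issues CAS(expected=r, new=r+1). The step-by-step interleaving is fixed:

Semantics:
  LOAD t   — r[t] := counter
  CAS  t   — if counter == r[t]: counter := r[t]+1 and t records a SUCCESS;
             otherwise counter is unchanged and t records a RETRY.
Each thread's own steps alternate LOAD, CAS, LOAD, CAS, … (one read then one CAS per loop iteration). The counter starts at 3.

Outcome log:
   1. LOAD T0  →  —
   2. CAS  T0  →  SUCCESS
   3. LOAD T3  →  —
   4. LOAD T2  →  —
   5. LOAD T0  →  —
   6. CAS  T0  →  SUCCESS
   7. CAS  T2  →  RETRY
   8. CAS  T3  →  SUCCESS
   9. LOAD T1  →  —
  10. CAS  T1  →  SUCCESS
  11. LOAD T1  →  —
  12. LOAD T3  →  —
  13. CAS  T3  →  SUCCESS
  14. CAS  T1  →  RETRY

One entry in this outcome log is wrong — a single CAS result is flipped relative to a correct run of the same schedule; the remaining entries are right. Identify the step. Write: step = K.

Re-executing:
T0 LOAD — after: cnt=3, r=3 — load
T0 CAS — after: cnt=4, r=3 — ok
T3 LOAD — after: cnt=4, r=4 — load
T2 LOAD — after: cnt=4, r=4 — load
T0 LOAD — after: cnt=4, r=4 — load
T0 CAS — after: cnt=5, r=4 — ok
T2 CAS — after: cnt=5, r=4 — retry
T3 CAS — after: cnt=5, r=4 — retry
T1 LOAD — after: cnt=5, r=5 — load
T1 CAS — after: cnt=6, r=5 — ok
T1 LOAD — after: cnt=6, r=6 — load
T3 LOAD — after: cnt=6, r=6 — load
T3 CAS — after: cnt=7, r=6 — ok
T1 CAS — after: cnt=7, r=6 — retry
Flip is step 8.

step = 8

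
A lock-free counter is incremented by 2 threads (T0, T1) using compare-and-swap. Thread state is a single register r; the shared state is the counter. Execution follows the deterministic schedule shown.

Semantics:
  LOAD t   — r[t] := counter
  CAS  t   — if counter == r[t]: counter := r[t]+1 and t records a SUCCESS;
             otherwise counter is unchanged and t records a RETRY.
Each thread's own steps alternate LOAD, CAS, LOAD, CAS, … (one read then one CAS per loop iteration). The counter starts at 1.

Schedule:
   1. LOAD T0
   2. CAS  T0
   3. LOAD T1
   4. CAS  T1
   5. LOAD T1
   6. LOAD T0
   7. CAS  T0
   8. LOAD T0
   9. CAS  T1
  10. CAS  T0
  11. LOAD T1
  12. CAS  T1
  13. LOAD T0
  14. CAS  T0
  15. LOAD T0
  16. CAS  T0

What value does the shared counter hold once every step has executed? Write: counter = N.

counter = 8

   1) LOAD T0:  M=1  r_T0=1
   2) CAS  T0:  M=2  r_T0=1 ✓
   3) LOAD T1:  M=2  r_T1=2
   4) CAS  T1:  M=3  r_T1=2 ✓
   5) LOAD T1:  M=3  r_T1=3
   6) LOAD T0:  M=3  r_T0=3
   7) CAS  T0:  M=4  r_T0=3 ✓
   8) LOAD T0:  M=4  r_T0=4
   9) CAS  T1:  M=4  r_T1=3 ✗
  10) CAS  T0:  M=5  r_T0=4 ✓
  11) LOAD T1:  M=5  r_T1=5
  12) CAS  T1:  M=6  r_T1=5 ✓
  13) LOAD T0:  M=6  r_T0=6
  14) CAS  T0:  M=7  r_T0=6 ✓
  15) LOAD T0:  M=7  r_T0=7
  16) CAS  T0:  M=8  r_T0=7 ✓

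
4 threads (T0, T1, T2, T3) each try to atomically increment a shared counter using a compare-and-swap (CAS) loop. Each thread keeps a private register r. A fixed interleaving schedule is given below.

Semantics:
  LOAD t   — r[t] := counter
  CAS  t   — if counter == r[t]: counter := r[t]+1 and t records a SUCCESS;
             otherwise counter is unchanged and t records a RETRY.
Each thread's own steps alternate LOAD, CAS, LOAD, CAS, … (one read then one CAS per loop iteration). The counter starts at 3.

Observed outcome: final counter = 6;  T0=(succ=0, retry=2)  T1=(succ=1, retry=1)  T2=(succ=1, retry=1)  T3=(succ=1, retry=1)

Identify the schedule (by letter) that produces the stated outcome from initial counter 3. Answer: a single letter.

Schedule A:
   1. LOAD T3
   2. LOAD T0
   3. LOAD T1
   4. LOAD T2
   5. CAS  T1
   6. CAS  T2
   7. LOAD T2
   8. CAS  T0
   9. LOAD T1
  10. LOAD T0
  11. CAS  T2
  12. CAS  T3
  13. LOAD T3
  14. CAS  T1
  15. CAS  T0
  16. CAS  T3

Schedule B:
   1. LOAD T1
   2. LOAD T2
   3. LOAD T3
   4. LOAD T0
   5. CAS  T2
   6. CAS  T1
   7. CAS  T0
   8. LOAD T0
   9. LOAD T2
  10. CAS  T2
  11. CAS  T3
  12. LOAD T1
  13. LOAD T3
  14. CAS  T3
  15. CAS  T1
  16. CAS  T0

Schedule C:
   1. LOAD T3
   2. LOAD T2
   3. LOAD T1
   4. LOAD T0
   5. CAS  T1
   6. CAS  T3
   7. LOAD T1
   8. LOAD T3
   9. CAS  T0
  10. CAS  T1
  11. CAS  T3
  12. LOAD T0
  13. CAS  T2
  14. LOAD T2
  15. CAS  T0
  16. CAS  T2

Run A:
[1] T3.load  rd  (counter 3, T3.r 3)
[2] T0.load  rd  (counter 3, T0.r 3)
[3] T1.load  rd  (counter 3, T1.r 3)
[4] T2.load  rd  (counter 3, T2.r 3)
[5] T1.cas  hit  (counter 4, T1.r 3)
[6] T2.cas  miss  (counter 4, T2.r 3)
[7] T2.load  rd  (counter 4, T2.r 4)
[8] T0.cas  miss  (counter 4, T0.r 3)
[9] T1.load  rd  (counter 4, T1.r 4)
[10] T0.load  rd  (counter 4, T0.r 4)
[11] T2.cas  hit  (counter 5, T2.r 4)
[12] T3.cas  miss  (counter 5, T3.r 3)
[13] T3.load  rd  (counter 5, T3.r 5)
[14] T1.cas  miss  (counter 5, T1.r 4)
[15] T0.cas  miss  (counter 5, T0.r 4)
[16] T3.cas  hit  (counter 6, T3.r 5)

A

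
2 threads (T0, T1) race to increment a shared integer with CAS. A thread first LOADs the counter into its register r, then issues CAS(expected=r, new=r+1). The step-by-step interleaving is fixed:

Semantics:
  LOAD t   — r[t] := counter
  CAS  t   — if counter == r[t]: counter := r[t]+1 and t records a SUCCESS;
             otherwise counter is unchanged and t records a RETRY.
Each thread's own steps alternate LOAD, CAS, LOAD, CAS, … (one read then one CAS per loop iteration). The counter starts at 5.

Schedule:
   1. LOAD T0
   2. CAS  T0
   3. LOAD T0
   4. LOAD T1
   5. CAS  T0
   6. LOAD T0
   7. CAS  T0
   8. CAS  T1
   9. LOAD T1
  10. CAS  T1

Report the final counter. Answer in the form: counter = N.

#1 T0 reads 5
#2 T0 CAS(5→6) writes; counter now 6
#3 T0 reads 6
#4 T1 reads 6
#5 T0 CAS(6→7) writes; counter now 7
#6 T0 reads 7
#7 T0 CAS(7→8) writes; counter now 8
#8 T1 CAS(6→7) fails; counter now 8
#9 T1 reads 8
#10 T1 CAS(8→9) writes; counter now 9

counter = 9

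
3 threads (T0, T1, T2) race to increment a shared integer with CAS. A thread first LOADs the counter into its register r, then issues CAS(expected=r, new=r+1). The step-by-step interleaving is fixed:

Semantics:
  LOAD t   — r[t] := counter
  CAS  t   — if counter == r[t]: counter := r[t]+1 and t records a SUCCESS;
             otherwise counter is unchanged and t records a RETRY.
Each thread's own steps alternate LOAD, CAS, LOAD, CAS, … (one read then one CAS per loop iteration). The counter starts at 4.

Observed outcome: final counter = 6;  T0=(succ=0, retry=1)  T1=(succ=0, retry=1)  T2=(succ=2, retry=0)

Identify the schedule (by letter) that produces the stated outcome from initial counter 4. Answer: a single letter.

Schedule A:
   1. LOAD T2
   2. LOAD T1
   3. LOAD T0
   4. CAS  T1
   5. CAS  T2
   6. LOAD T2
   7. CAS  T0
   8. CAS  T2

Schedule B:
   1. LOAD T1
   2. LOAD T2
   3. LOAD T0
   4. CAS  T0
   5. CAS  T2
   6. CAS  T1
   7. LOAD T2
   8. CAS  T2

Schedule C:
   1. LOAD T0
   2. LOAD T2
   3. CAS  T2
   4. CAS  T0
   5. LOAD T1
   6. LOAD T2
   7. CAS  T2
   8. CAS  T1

C

Simulating candidate C:
   1) LOAD T0:  M=4  r_T0=4
   2) LOAD T2:  M=4  r_T2=4
   3) CAS  T2:  M=5  r_T2=4 ✓
   4) CAS  T0:  M=5  r_T0=4 ✗
   5) LOAD T1:  M=5  r_T1=5
   6) LOAD T2:  M=5  r_T2=5
   7) CAS  T2:  M=6  r_T2=5 ✓
   8) CAS  T1:  M=6  r_T1=5 ✗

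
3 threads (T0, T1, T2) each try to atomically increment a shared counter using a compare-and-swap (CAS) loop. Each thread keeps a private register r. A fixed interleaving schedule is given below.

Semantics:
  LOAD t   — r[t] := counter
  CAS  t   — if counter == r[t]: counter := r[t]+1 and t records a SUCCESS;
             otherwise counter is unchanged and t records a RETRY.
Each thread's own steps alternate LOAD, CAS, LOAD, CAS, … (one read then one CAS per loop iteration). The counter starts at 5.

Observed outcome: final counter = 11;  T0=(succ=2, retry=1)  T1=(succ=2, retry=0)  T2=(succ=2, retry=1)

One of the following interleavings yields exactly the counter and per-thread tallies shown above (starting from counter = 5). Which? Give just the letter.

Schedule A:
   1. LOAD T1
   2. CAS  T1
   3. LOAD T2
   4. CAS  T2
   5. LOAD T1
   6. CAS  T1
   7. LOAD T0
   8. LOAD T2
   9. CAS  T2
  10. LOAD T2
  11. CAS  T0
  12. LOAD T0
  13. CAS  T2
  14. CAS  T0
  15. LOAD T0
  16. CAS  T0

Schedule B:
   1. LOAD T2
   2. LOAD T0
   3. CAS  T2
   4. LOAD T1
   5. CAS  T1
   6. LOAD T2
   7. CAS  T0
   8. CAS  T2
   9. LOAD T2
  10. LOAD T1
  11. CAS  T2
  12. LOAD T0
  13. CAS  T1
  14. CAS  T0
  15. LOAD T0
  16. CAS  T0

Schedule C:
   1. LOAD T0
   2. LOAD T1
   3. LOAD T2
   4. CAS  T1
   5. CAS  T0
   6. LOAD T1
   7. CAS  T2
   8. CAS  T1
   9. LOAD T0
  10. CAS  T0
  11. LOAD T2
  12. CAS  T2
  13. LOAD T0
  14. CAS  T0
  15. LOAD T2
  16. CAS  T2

C

Simulating candidate C:
step 1: T0 LOAD ⇒ load; ctr=5 reg=5
step 2: T1 LOAD ⇒ load; ctr=5 reg=5
step 3: T2 LOAD ⇒ load; ctr=5 reg=5
step 4: T1 CAS ⇒ ok; ctr=6 reg=5
step 5: T0 CAS ⇒ retry; ctr=6 reg=5
step 6: T1 LOAD ⇒ load; ctr=6 reg=6
step 7: T2 CAS ⇒ retry; ctr=6 reg=5
step 8: T1 CAS ⇒ ok; ctr=7 reg=6
step 9: T0 LOAD ⇒ load; ctr=7 reg=7
step 10: T0 CAS ⇒ ok; ctr=8 reg=7
step 11: T2 LOAD ⇒ load; ctr=8 reg=8
step 12: T2 CAS ⇒ ok; ctr=9 reg=8
step 13: T0 LOAD ⇒ load; ctr=9 reg=9
step 14: T0 CAS ⇒ ok; ctr=10 reg=9
step 15: T2 LOAD ⇒ load; ctr=10 reg=10
step 16: T2 CAS ⇒ ok; ctr=11 reg=10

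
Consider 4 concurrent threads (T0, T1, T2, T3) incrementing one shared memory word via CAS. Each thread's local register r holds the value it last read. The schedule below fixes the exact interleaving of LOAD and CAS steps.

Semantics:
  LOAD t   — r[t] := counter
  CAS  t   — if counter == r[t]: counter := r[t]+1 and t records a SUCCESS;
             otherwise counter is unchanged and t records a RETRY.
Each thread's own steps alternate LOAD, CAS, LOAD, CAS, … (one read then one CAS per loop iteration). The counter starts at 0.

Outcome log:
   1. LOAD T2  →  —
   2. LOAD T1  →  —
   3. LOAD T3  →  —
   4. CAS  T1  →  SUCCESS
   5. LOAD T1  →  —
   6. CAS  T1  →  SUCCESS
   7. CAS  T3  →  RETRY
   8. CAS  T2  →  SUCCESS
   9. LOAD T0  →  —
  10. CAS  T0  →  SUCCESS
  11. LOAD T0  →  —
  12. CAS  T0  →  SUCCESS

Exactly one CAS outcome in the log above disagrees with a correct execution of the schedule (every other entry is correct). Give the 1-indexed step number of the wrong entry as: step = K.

step = 8

Reference trace:
1. LOAD T2 → mem=0 r[T2]=0 [LOAD]
2. LOAD T1 → mem=0 r[T1]=0 [LOAD]
3. LOAD T3 → mem=0 r[T3]=0 [LOAD]
4. CAS T1 → mem=1 r[T1]=0 [OK]
5. LOAD T1 → mem=1 r[T1]=1 [LOAD]
6. CAS T1 → mem=2 r[T1]=1 [OK]
7. CAS T3 → mem=2 r[T3]=0 [RETRY]
8. CAS T2 → mem=2 r[T2]=0 [RETRY]
9. LOAD T0 → mem=2 r[T0]=2 [LOAD]
10. CAS T0 → mem=3 r[T0]=2 [OK]
11. LOAD T0 → mem=3 r[T0]=3 [LOAD]
12. CAS T0 → mem=4 r[T0]=3 [OK]
Log disagrees first at step 8.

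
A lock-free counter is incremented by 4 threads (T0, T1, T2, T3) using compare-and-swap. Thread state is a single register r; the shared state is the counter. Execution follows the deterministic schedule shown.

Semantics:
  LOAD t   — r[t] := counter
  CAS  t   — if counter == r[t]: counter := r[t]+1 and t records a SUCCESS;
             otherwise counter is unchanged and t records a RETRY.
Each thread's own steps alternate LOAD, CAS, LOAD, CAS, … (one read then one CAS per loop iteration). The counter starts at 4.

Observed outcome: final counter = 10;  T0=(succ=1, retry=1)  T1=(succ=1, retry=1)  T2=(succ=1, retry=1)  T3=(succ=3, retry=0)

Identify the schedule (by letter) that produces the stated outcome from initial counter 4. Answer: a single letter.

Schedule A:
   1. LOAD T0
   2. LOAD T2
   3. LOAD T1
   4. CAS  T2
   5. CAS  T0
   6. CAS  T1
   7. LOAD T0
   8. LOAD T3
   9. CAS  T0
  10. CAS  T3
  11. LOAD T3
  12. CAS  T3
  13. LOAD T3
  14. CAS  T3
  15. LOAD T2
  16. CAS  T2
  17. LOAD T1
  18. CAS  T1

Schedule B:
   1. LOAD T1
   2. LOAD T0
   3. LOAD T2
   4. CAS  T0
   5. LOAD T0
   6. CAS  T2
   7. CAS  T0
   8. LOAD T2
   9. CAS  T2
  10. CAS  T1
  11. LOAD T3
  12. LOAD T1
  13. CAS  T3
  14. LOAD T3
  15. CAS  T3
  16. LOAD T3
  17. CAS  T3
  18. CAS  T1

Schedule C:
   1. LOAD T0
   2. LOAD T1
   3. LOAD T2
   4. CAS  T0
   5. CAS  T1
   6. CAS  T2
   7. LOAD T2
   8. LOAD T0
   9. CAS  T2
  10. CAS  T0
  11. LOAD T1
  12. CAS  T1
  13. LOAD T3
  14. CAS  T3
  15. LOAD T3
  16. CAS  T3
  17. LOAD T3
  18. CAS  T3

C

Run C:
   1) LOAD T0:  M=4  r_T0=4
   2) LOAD T1:  M=4  r_T1=4
   3) LOAD T2:  M=4  r_T2=4
   4) CAS  T0:  M=5  r_T0=4 ✓
   5) CAS  T1:  M=5  r_T1=4 ✗
   6) CAS  T2:  M=5  r_T2=4 ✗
   7) LOAD T2:  M=5  r_T2=5
   8) LOAD T0:  M=5  r_T0=5
   9) CAS  T2:  M=6  r_T2=5 ✓
  10) CAS  T0:  M=6  r_T0=5 ✗
  11) LOAD T1:  M=6  r_T1=6
  12) CAS  T1:  M=7  r_T1=6 ✓
  13) LOAD T3:  M=7  r_T3=7
  14) CAS  T3:  M=8  r_T3=7 ✓
  15) LOAD T3:  M=8  r_T3=8
  16) CAS  T3:  M=9  r_T3=8 ✓
  17) LOAD T3:  M=9  r_T3=9
  18) CAS  T3:  M=10  r_T3=9 ✓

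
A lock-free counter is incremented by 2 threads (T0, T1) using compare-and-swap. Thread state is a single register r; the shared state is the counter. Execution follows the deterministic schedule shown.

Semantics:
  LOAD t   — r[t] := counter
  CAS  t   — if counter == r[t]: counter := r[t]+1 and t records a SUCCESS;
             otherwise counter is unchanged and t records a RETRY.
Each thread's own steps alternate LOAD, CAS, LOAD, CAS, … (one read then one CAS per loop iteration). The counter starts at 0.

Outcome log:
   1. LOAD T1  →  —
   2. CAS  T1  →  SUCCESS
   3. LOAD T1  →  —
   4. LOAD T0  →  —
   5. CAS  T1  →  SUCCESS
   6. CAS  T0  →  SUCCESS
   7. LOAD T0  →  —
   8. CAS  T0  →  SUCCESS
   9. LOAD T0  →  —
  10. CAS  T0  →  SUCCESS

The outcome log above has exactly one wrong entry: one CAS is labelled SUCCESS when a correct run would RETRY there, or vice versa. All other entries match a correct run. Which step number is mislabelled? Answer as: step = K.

Re-executing:
   1) LOAD T1:  M=0  r_T1=0
   2) CAS  T1:  M=1  r_T1=0 ✓
   3) LOAD T1:  M=1  r_T1=1
   4) LOAD T0:  M=1  r_T0=1
   5) CAS  T1:  M=2  r_T1=1 ✓
   6) CAS  T0:  M=2  r_T0=1 ✗
   7) LOAD T0:  M=2  r_T0=2
   8) CAS  T0:  M=3  r_T0=2 ✓
   9) LOAD T0:  M=3  r_T0=3
  10) CAS  T0:  M=4  r_T0=3 ✓
Mismatch at 6.

step = 6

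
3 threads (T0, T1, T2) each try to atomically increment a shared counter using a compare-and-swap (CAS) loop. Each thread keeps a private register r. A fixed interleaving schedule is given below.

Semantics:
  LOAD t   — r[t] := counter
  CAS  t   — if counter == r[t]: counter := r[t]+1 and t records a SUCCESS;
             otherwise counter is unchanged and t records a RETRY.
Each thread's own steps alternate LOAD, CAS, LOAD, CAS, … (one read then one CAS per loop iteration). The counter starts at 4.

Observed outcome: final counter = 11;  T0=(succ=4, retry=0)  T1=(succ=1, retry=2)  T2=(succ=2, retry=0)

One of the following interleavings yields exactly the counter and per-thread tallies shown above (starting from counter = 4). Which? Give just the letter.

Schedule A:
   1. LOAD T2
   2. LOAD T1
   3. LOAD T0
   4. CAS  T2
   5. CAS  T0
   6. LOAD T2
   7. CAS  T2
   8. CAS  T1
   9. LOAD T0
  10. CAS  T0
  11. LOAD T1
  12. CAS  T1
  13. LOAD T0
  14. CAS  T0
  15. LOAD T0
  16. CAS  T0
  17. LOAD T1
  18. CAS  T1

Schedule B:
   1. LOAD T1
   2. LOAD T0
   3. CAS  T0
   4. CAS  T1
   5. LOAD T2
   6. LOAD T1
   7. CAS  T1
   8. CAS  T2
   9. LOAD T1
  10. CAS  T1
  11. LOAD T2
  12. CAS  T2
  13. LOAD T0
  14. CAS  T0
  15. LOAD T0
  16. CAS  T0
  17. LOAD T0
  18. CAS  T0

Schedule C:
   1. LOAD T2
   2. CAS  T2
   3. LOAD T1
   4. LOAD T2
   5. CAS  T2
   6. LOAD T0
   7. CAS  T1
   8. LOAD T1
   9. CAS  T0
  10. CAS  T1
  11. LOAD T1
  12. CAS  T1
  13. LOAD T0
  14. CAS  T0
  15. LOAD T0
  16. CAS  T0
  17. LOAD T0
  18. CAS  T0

C

Run C:
step 1: T2 LOAD ⇒ load; ctr=4 reg=4
step 2: T2 CAS ⇒ ok; ctr=5 reg=4
step 3: T1 LOAD ⇒ load; ctr=5 reg=5
step 4: T2 LOAD ⇒ load; ctr=5 reg=5
step 5: T2 CAS ⇒ ok; ctr=6 reg=5
step 6: T0 LOAD ⇒ load; ctr=6 reg=6
step 7: T1 CAS ⇒ retry; ctr=6 reg=5
step 8: T1 LOAD ⇒ load; ctr=6 reg=6
step 9: T0 CAS ⇒ ok; ctr=7 reg=6
step 10: T1 CAS ⇒ retry; ctr=7 reg=6
step 11: T1 LOAD ⇒ load; ctr=7 reg=7
step 12: T1 CAS ⇒ ok; ctr=8 reg=7
step 13: T0 LOAD ⇒ load; ctr=8 reg=8
step 14: T0 CAS ⇒ ok; ctr=9 reg=8
step 15: T0 LOAD ⇒ load; ctr=9 reg=9
step 16: T0 CAS ⇒ ok; ctr=10 reg=9
step 17: T0 LOAD ⇒ load; ctr=10 reg=10
step 18: T0 CAS ⇒ ok; ctr=11 reg=10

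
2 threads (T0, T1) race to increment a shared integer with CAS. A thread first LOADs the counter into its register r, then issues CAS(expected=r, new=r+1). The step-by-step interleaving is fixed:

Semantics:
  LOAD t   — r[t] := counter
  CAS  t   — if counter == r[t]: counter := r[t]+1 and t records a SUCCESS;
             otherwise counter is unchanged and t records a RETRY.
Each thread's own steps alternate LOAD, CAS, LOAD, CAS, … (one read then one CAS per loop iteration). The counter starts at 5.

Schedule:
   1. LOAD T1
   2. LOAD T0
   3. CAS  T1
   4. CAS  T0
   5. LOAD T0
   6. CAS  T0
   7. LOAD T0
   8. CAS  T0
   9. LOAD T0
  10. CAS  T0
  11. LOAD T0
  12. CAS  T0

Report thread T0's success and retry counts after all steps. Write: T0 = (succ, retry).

[1] T1.load  rd  (counter 5, T1.r 5)
[2] T0.load  rd  (counter 5, T0.r 5)
[3] T1.cas  hit  (counter 6, T1.r 5)
[4] T0.cas  miss  (counter 6, T0.r 5)
[5] T0.load  rd  (counter 6, T0.r 6)
[6] T0.cas  hit  (counter 7, T0.r 6)
[7] T0.load  rd  (counter 7, T0.r 7)
[8] T0.cas  hit  (counter 8, T0.r 7)
[9] T0.load  rd  (counter 8, T0.r 8)
[10] T0.cas  hit  (counter 9, T0.r 8)
[11] T0.load  rd  (counter 9, T0.r 9)
[12] T0.cas  hit  (counter 10, T0.r 9)

T0 = (4, 1)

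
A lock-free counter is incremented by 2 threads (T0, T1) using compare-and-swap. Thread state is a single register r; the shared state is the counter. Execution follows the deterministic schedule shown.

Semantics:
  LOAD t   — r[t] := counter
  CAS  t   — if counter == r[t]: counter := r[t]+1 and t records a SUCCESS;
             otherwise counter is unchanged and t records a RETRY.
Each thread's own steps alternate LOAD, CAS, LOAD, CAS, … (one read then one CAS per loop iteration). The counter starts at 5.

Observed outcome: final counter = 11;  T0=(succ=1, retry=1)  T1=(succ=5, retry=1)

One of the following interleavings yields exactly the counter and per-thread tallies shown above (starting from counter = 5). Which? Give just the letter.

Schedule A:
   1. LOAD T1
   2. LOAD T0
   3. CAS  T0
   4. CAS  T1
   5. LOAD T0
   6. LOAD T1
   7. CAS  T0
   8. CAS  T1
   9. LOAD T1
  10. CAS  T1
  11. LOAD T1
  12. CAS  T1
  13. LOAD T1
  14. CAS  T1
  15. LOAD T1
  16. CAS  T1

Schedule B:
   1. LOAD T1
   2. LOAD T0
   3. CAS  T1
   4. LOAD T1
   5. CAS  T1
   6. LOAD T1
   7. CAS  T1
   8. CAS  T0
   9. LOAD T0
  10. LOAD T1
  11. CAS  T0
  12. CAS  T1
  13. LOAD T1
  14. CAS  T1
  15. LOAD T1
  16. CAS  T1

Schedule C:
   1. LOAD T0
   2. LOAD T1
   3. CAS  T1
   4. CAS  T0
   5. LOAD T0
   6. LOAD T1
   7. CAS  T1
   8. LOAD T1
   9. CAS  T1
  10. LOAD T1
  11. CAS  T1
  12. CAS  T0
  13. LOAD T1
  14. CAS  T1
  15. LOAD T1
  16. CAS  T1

B

Simulating candidate B:
1. LOAD T1 → mem=5 r[T1]=5 [LOAD]
2. LOAD T0 → mem=5 r[T0]=5 [LOAD]
3. CAS T1 → mem=6 r[T1]=5 [OK]
4. LOAD T1 → mem=6 r[T1]=6 [LOAD]
5. CAS T1 → mem=7 r[T1]=6 [OK]
6. LOAD T1 → mem=7 r[T1]=7 [LOAD]
7. CAS T1 → mem=8 r[T1]=7 [OK]
8. CAS T0 → mem=8 r[T0]=5 [RETRY]
9. LOAD T0 → mem=8 r[T0]=8 [LOAD]
10. LOAD T1 → mem=8 r[T1]=8 [LOAD]
11. CAS T0 → mem=9 r[T0]=8 [OK]
12. CAS T1 → mem=9 r[T1]=8 [RETRY]
13. LOAD T1 → mem=9 r[T1]=9 [LOAD]
14. CAS T1 → mem=10 r[T1]=9 [OK]
15. LOAD T1 → mem=10 r[T1]=10 [LOAD]
16. CAS T1 → mem=11 r[T1]=10 [OK]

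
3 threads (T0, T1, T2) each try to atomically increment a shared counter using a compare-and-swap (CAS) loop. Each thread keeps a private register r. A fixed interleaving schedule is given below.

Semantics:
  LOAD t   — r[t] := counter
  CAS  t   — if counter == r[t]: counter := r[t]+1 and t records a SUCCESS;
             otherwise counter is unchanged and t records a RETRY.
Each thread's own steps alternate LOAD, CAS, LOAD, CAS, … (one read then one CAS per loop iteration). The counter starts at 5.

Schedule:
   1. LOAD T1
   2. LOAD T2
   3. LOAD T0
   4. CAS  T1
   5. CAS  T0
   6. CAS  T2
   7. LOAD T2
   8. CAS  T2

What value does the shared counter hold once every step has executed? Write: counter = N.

T1 LOAD — after: cnt=5, r=5 — load
T2 LOAD — after: cnt=5, r=5 — load
T0 LOAD — after: cnt=5, r=5 — load
T1 CAS — after: cnt=6, r=5 — ok
T0 CAS — after: cnt=6, r=5 — retry
T2 CAS — after: cnt=6, r=5 — retry
T2 LOAD — after: cnt=6, r=6 — load
T2 CAS — after: cnt=7, r=6 — ok

counter = 7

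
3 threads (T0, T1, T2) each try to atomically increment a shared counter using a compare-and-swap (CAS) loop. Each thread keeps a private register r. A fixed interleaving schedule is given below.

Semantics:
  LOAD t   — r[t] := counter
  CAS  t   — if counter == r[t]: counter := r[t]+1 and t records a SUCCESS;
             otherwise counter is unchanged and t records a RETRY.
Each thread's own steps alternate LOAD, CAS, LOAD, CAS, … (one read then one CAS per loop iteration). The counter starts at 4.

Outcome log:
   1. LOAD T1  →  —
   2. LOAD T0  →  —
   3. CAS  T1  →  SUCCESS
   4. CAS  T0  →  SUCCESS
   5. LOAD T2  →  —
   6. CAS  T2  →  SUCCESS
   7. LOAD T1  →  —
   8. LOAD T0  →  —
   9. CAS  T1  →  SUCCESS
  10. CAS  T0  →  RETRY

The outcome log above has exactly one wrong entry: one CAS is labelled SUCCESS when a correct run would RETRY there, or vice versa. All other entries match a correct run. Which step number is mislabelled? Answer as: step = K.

step = 4

Correct run:
[1] T1.load  rd  (counter 4, T1.r 4)
[2] T0.load  rd  (counter 4, T0.r 4)
[3] T1.cas  hit  (counter 5, T1.r 4)
[4] T0.cas  miss  (counter 5, T0.r 4)
[5] T2.load  rd  (counter 5, T2.r 5)
[6] T2.cas  hit  (counter 6, T2.r 5)
[7] T1.load  rd  (counter 6, T1.r 6)
[8] T0.load  rd  (counter 6, T0.r 6)
[9] T1.cas  hit  (counter 7, T1.r 6)
[10] T0.cas  miss  (counter 7, T0.r 6)
Log disagrees first at step 4.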